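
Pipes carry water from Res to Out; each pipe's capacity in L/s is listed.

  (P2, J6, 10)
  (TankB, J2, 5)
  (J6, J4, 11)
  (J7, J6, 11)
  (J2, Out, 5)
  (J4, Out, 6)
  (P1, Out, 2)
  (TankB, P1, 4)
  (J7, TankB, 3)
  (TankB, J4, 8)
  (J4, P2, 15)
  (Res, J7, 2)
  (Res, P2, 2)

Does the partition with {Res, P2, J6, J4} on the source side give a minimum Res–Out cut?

Given cut capacity: 2 + 6 = 8.
Augment Res→P2→J6→J4→Out: bottleneck 2, flow now 2.
Augment Res→J7→TankB→P1→Out: bottleneck 2, flow now 4.
No augmenting path remains; maximum flow = 4.
In the residual graph, reachable from Res: {Res}.
Min-cut edges: Res→P2 (2), Res→J7 (2); capacity 2 + 2 = 4.
Cut capacity 8 exceeds the max flow 4, so it is not minimum.

No — its capacity is 8, but the minimum cut has capacity 4.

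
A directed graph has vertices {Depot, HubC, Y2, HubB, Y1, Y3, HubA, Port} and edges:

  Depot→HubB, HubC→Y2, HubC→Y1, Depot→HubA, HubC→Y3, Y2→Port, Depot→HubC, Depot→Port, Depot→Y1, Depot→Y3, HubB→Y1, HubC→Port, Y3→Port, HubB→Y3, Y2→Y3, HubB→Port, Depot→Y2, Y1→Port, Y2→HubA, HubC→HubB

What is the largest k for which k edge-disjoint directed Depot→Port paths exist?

6

Assign every edge capacity 1; by Menger, the answer equals the max flow.
Path Depot→Port (+1); total 1.
Path Depot→HubC→Port (+1); total 2.
Path Depot→Y2→Port (+1); total 3.
Path Depot→HubB→Port (+1); total 4.
Path Depot→Y1→Port (+1); total 5.
Path Depot→Y3→Port (+1); total 6.
No residual Depot→Port path; max flow = 6.
Certifying cut of size 6: {Depot→HubB, Depot→HubC, Depot→Port, Depot→Y1, Depot→Y2, Depot→Y3}.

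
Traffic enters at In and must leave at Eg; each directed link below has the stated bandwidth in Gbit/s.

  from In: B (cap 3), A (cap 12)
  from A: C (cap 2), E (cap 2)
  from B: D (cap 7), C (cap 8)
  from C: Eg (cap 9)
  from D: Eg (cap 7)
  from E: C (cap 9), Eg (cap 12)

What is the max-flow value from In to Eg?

Augment In→A→C→Eg: bottleneck 2, flow now 2.
Augment In→A→E→Eg: bottleneck 2, flow now 4.
Augment In→B→C→Eg: bottleneck 3, flow now 7.
No augmenting path remains; maximum flow = 7.
In the residual graph, reachable from In: {In, A}.
Min-cut edges: In→B (3), A→C (2), A→E (2); capacity 3 + 2 + 2 = 7.
This cut is saturated, so no flow can exceed 7.

7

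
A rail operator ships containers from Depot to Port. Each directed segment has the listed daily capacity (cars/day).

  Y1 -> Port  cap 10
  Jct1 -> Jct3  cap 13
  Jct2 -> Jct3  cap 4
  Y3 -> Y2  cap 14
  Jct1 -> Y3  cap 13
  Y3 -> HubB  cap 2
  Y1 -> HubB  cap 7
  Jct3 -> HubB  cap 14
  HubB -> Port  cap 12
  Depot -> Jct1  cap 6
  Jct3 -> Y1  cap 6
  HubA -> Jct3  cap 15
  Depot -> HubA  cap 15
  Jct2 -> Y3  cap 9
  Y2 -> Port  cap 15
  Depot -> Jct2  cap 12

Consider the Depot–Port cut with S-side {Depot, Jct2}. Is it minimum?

Given cut capacity: 15 + 6 + 4 + 9 = 34.
Augment Depot→Jct2→Jct3→Y1→Port: bottleneck 4, flow now 4.
Augment Depot→Jct2→Y3→Y2→Port: bottleneck 8, flow now 12.
Augment Depot→HubA→Jct3→Y1→Port: bottleneck 2, flow now 14.
Augment Depot→HubA→Jct3→HubB→Port: bottleneck 12, flow now 26.
Augment Depot→Jct1→Y3→Y2→Port: bottleneck 6, flow now 32.
No augmenting path remains; maximum flow = 32.
In the residual graph, reachable from Depot: {Depot, Jct2, HubA, Jct1, Jct3, Y3, HubB}.
Min-cut edges: Jct3→Y1 (6), Y3→Y2 (14), HubB→Port (12); capacity 6 + 14 + 12 = 32.
Cut capacity 34 exceeds the max flow 32, so it is not minimum.

No — its capacity is 34, but the minimum cut has capacity 32.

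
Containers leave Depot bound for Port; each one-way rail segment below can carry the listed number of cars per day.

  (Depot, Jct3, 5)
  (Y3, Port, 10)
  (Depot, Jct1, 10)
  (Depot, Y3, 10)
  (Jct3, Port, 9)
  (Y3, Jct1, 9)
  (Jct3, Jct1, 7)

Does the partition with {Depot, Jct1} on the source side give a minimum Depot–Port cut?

Yes — it is a minimum cut (capacity 15).

Given cut capacity: 5 + 10 = 15.
Augment Depot→Jct3→Port: bottleneck 5, flow now 5.
Augment Depot→Y3→Port: bottleneck 10, flow now 15.
No augmenting path remains; maximum flow = 15.
Cut capacity 15 equals the max flow, so it is a minimum cut.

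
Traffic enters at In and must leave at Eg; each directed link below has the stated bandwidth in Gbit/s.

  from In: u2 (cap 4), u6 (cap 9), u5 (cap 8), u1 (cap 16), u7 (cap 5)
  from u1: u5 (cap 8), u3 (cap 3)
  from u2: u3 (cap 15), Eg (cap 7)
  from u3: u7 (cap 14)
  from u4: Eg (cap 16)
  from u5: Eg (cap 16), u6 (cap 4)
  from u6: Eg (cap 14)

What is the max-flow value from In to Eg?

29

Augment In→u2→Eg: bottleneck 4, flow now 4.
Augment In→u5→Eg: bottleneck 8, flow now 12.
Augment In→u6→Eg: bottleneck 9, flow now 21.
Augment In→u1→u5→Eg: bottleneck 8, flow now 29.
No augmenting path remains; maximum flow = 29.
In the residual graph, reachable from In: {In, u1, u3, u7}.
Min-cut edges: In→u2 (4), In→u5 (8), In→u6 (9), u1→u5 (8); capacity 4 + 8 + 9 + 8 = 29.
This cut is saturated, so no flow can exceed 29.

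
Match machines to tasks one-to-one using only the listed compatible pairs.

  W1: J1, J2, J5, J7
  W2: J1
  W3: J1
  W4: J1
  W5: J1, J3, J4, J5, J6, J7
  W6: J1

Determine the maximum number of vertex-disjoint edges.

Unit-capacity flow: source→left, listed edges, right→sink; max matching = max flow.
Augmenting path W1→J1 (+1); matched 1.
Augmenting path W5→J3 (+1); matched 2.
Augmenting path W2→J1→W1→J2 (+1); matched 3.
No augmenting path remains; maximum matching = 3.
König certificate: {W1, W5, J1} is a vertex cover of size 3 (every listed pair touches it), so no matching can be larger.

3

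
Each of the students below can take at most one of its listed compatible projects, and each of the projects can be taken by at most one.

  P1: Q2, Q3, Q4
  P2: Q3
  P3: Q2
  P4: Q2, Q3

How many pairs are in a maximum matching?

3

Unit-capacity flow: source→left, listed edges, right→sink; max matching = max flow.
Augmenting path P1→Q2 (+1); matched 1.
Augmenting path P2→Q3 (+1); matched 2.
Augmenting path P3→Q2→P1→Q4 (+1); matched 3.
No augmenting path remains; maximum matching = 3.
König certificate: {P1, Q2, Q3} is a vertex cover of size 3 (every listed pair touches it), so no matching can be larger.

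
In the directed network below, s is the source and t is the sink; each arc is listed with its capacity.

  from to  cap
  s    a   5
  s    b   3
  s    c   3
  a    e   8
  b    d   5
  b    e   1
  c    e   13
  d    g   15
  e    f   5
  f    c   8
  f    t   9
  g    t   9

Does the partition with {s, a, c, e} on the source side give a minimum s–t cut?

Given cut capacity: 3 + 5 = 8.
Augment s→a→e→f→t: bottleneck 5, flow now 5.
Augment s→b→d→g→t: bottleneck 3, flow now 8.
No augmenting path remains; maximum flow = 8.
Cut capacity 8 equals the max flow, so it is a minimum cut.

Yes — it is a minimum cut (capacity 8).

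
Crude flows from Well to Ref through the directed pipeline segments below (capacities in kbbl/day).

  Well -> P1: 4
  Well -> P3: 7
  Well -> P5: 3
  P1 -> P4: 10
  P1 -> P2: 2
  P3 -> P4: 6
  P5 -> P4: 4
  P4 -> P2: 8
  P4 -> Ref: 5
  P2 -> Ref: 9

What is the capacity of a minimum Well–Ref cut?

Augment Well→P1→P4→Ref: bottleneck 4, flow now 4.
Augment Well→P3→P4→Ref: bottleneck 1, flow now 5.
Augment Well→P3→P4→P2→Ref: bottleneck 5, flow now 10.
Augment Well→P5→P4→P2→Ref: bottleneck 3, flow now 13.
No augmenting path remains; maximum flow = 13.
By max-flow min-cut, the minimum cut capacity equals the max flow.
In the residual graph, reachable from Well: {Well, P3}.
Min-cut edges: Well→P1 (4), Well→P5 (3), P3→P4 (6); capacity 4 + 3 + 6 = 13.

13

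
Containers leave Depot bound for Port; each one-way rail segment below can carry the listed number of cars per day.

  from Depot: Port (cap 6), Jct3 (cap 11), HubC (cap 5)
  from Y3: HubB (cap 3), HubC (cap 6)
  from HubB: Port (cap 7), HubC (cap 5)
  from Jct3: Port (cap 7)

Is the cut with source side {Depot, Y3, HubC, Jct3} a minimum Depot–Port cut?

No — its capacity is 16, but the minimum cut has capacity 13.

Given cut capacity: 6 + 3 + 7 = 16.
Augment Depot→Port: bottleneck 6, flow now 6.
Augment Depot→Jct3→Port: bottleneck 7, flow now 13.
No augmenting path remains; maximum flow = 13.
In the residual graph, reachable from Depot: {Depot, HubC, Jct3}.
Min-cut edges: Depot→Port (6), Jct3→Port (7); capacity 6 + 7 = 13.
Cut capacity 16 exceeds the max flow 13, so it is not minimum.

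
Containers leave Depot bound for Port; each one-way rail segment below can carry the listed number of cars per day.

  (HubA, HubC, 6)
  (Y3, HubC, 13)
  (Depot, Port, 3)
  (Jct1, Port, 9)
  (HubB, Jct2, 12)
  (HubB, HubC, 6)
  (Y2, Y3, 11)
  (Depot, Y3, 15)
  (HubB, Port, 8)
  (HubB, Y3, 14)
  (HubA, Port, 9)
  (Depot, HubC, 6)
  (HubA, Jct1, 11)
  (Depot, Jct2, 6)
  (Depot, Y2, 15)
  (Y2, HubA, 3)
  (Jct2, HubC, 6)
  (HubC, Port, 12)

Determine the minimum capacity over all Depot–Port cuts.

18

Augment Depot→Port: bottleneck 3, flow now 3.
Augment Depot→HubC→Port: bottleneck 6, flow now 9.
Augment Depot→Y2→HubA→Port: bottleneck 3, flow now 12.
Augment Depot→Y3→HubC→Port: bottleneck 6, flow now 18.
No augmenting path remains; maximum flow = 18.
By max-flow min-cut, the minimum cut capacity equals the max flow.
In the residual graph, reachable from Depot: {Depot, Y2, Y3, Jct2, HubC}.
Min-cut edges: Depot→Port (3), Y2→HubA (3), HubC→Port (12); capacity 3 + 3 + 12 = 18.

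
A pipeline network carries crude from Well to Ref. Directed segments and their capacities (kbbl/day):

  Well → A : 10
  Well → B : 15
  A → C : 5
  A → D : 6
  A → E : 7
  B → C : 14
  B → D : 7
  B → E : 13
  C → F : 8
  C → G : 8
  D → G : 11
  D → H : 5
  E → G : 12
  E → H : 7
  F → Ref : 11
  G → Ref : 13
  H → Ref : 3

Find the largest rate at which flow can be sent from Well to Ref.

Augment Well→A→C→F→Ref: bottleneck 5, flow now 5.
Augment Well→A→D→G→Ref: bottleneck 5, flow now 10.
Augment Well→B→C→F→Ref: bottleneck 3, flow now 13.
Augment Well→B→C→G→Ref: bottleneck 8, flow now 21.
Augment Well→B→D→H→Ref: bottleneck 3, flow now 24.
No augmenting path remains; maximum flow = 24.
In the residual graph, reachable from Well: {Well, A, B, C, D, E, G, H}.
Min-cut edges: C→F (8), G→Ref (13), H→Ref (3); capacity 8 + 13 + 3 = 24.
This cut is saturated, so no flow can exceed 24.

24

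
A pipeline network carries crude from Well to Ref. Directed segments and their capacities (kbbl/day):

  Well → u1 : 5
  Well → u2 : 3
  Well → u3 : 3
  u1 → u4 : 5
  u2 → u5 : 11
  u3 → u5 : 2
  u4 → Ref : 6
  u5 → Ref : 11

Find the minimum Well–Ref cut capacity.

Augment Well→u1→u4→Ref: bottleneck 5, flow now 5.
Augment Well→u2→u5→Ref: bottleneck 3, flow now 8.
Augment Well→u3→u5→Ref: bottleneck 2, flow now 10.
No augmenting path remains; maximum flow = 10.
By max-flow min-cut, the minimum cut capacity equals the max flow.
In the residual graph, reachable from Well: {Well, u3}.
Min-cut edges: Well→u1 (5), Well→u2 (3), u3→u5 (2); capacity 5 + 3 + 2 = 10.

10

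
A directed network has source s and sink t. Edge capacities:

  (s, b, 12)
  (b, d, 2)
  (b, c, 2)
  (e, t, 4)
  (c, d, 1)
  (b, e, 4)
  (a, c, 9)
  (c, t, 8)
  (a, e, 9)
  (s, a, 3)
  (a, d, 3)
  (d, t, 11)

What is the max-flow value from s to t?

11

Augment s→a→c→t: bottleneck 3, flow now 3.
Augment s→b→c→t: bottleneck 2, flow now 5.
Augment s→b→d→t: bottleneck 2, flow now 7.
Augment s→b→e→t: bottleneck 4, flow now 11.
No augmenting path remains; maximum flow = 11.
In the residual graph, reachable from s: {s, b}.
Min-cut edges: s→a (3), b→c (2), b→d (2), b→e (4); capacity 3 + 2 + 2 + 4 = 11.
This cut is saturated, so no flow can exceed 11.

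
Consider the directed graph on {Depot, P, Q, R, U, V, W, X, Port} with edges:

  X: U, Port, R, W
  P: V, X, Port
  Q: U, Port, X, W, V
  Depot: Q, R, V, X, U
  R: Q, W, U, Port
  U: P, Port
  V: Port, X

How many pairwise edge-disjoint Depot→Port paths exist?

Assign every edge capacity 1; by Menger, the answer equals the max flow.
Path Depot→Q→Port (+1); total 1.
Path Depot→R→Port (+1); total 2.
Path Depot→U→Port (+1); total 3.
Path Depot→V→Port (+1); total 4.
Path Depot→X→Port (+1); total 5.
No residual Depot→Port path; max flow = 5.
Certifying cut of size 5: {Depot→Q, Depot→R, Depot→U, Depot→V, Depot→X}.

5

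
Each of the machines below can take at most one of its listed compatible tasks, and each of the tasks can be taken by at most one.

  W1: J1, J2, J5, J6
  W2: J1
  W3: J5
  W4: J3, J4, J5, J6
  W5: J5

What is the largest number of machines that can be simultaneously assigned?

4

Unit-capacity flow: source→left, listed edges, right→sink; max matching = max flow.
Augmenting path W1→J1 (+1); matched 1.
Augmenting path W3→J5 (+1); matched 2.
Augmenting path W4→J3 (+1); matched 3.
Augmenting path W2→J1→W1→J2 (+1); matched 4.
No augmenting path remains; maximum matching = 4.
König certificate: {W1, W2, W4, J5} is a vertex cover of size 4 (every listed pair touches it), so no matching can be larger.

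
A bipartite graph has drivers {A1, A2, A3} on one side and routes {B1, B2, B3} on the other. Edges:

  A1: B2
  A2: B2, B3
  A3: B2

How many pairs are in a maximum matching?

2

Unit-capacity flow: source→left, listed edges, right→sink; max matching = max flow.
Augmenting path A1→B2 (+1); matched 1.
Augmenting path A2→B3 (+1); matched 2.
No augmenting path remains; maximum matching = 2.
König certificate: {A2, B2} is a vertex cover of size 2 (every listed pair touches it), so no matching can be larger.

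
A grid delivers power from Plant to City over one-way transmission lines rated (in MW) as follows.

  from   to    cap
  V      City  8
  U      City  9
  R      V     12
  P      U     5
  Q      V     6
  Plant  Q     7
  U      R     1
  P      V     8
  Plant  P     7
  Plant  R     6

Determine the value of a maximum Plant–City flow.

Augment Plant→P→U→City: bottleneck 5, flow now 5.
Augment Plant→P→V→City: bottleneck 2, flow now 7.
Augment Plant→Q→V→City: bottleneck 6, flow now 13.
No augmenting path remains; maximum flow = 13.
In the residual graph, reachable from Plant: {Plant, P, Q, R, V}.
Min-cut edges: P→U (5), V→City (8); capacity 5 + 8 = 13.
This cut is saturated, so no flow can exceed 13.

13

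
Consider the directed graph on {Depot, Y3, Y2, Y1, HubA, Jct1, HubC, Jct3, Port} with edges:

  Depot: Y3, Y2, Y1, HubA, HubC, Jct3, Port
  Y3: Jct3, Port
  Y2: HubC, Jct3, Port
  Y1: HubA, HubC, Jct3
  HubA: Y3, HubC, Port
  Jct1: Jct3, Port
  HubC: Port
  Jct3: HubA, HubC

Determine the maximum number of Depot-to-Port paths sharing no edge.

5

Assign every edge capacity 1; by Menger, the answer equals the max flow.
Path Depot→Port (+1); total 1.
Path Depot→Y3→Port (+1); total 2.
Path Depot→Y2→Port (+1); total 3.
Path Depot→HubA→Port (+1); total 4.
Path Depot→HubC→Port (+1); total 5.
No residual Depot→Port path; max flow = 5.
Certifying cut of size 5: {Depot→Port, Depot→Y2, HubA→Port, HubC→Port, Y3→Port}.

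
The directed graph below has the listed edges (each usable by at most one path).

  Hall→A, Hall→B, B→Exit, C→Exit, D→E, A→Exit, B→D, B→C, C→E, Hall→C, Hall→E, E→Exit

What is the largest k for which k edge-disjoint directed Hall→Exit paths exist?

4

Assign every edge capacity 1; by Menger, the answer equals the max flow.
Path Hall→A→Exit (+1); total 1.
Path Hall→B→Exit (+1); total 2.
Path Hall→C→Exit (+1); total 3.
Path Hall→E→Exit (+1); total 4.
No residual Hall→Exit path; max flow = 4.
Certifying cut of size 4: {Hall→A, Hall→B, Hall→C, Hall→E}.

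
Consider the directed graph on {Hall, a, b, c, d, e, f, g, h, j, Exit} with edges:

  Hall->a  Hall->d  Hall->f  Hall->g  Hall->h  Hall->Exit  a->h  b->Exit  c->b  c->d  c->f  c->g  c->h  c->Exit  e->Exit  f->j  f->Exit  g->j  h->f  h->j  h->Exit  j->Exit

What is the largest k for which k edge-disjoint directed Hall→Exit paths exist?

4

Assign every edge capacity 1; by Menger, the answer equals the max flow.
Path Hall→Exit (+1); total 1.
Path Hall→f→Exit (+1); total 2.
Path Hall→h→Exit (+1); total 3.
Path Hall→g→j→Exit (+1); total 4.
No residual Hall→Exit path; max flow = 4.
Certifying cut of size 4: {Hall→Exit, f→Exit, h→Exit, j→Exit}.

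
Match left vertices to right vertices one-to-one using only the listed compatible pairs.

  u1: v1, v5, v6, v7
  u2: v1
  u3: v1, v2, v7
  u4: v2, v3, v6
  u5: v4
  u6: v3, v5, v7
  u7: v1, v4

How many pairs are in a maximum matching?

6

Unit-capacity flow: source→left, listed edges, right→sink; max matching = max flow.
Augmenting path u1→v1 (+1); matched 1.
Augmenting path u3→v2 (+1); matched 2.
Augmenting path u4→v3 (+1); matched 3.
Augmenting path u5→v4 (+1); matched 4.
Augmenting path u6→v5 (+1); matched 5.
Augmenting path u2→v1→u1→v6 (+1); matched 6.
No augmenting path remains; maximum matching = 6.
König certificate: {u1, u3, u4, u6, v1, v4} is a vertex cover of size 6 (every listed pair touches it), so no matching can be larger.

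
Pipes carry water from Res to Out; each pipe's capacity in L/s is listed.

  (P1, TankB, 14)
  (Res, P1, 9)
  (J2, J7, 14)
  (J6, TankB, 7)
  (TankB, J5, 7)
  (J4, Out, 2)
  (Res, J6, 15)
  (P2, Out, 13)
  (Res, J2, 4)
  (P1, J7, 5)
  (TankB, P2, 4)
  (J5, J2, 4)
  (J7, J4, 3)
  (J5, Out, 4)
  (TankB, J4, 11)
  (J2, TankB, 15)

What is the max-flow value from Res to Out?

10

Augment Res→P1→J7→J4→Out: bottleneck 2, flow now 2.
Augment Res→P1→TankB→P2→Out: bottleneck 4, flow now 6.
Augment Res→P1→TankB→J5→Out: bottleneck 3, flow now 9.
Augment Res→J2→TankB→J5→Out: bottleneck 1, flow now 10.
No augmenting path remains; maximum flow = 10.
In the residual graph, reachable from Res: {Res, P1, J2, J6, J7, TankB, J5, J4}.
Min-cut edges: TankB→P2 (4), J5→Out (4), J4→Out (2); capacity 4 + 4 + 2 = 10.
This cut is saturated, so no flow can exceed 10.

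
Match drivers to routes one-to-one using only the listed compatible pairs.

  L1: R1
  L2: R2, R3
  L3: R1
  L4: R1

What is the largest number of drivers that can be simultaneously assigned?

2

Unit-capacity flow: source→left, listed edges, right→sink; max matching = max flow.
Augmenting path L1→R1 (+1); matched 1.
Augmenting path L2→R2 (+1); matched 2.
No augmenting path remains; maximum matching = 2.
König certificate: {L2, R1} is a vertex cover of size 2 (every listed pair touches it), so no matching can be larger.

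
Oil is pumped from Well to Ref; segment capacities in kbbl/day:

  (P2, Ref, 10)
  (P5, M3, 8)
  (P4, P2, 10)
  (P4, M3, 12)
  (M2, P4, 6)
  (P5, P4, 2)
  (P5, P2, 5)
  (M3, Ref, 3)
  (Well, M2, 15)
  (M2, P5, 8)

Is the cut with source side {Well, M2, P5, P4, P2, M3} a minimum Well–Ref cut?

Yes — it is a minimum cut (capacity 13).

Given cut capacity: 10 + 3 = 13.
Augment Well→M2→P5→P2→Ref: bottleneck 5, flow now 5.
Augment Well→M2→P5→M3→Ref: bottleneck 3, flow now 8.
Augment Well→M2→P4→P2→Ref: bottleneck 5, flow now 13.
No augmenting path remains; maximum flow = 13.
Cut capacity 13 equals the max flow, so it is a minimum cut.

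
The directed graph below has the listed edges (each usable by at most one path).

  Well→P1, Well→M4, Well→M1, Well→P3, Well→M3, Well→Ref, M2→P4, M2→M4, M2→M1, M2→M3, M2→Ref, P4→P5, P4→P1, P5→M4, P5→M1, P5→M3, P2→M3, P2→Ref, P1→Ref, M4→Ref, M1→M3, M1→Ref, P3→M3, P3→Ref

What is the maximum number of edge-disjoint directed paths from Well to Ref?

Assign every edge capacity 1; by Menger, the answer equals the max flow.
Path Well→Ref (+1); total 1.
Path Well→P1→Ref (+1); total 2.
Path Well→M4→Ref (+1); total 3.
Path Well→M1→Ref (+1); total 4.
Path Well→P3→Ref (+1); total 5.
No residual Well→Ref path; max flow = 5.
Certifying cut of size 5: {Well→M1, Well→M4, Well→P1, Well→P3, Well→Ref}.

5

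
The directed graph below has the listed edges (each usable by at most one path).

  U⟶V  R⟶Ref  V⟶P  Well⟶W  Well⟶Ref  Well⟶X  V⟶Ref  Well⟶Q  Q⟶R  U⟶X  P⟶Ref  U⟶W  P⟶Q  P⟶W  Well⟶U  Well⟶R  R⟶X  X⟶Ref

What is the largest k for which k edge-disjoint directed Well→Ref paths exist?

Assign every edge capacity 1; by Menger, the answer equals the max flow.
Path Well→Ref (+1); total 1.
Path Well→R→Ref (+1); total 2.
Path Well→X→Ref (+1); total 3.
Path Well→U→V→Ref (+1); total 4.
No residual Well→Ref path; max flow = 4.
Certifying cut of size 4: {R→Ref, Well→Ref, Well→U, X→Ref}.

4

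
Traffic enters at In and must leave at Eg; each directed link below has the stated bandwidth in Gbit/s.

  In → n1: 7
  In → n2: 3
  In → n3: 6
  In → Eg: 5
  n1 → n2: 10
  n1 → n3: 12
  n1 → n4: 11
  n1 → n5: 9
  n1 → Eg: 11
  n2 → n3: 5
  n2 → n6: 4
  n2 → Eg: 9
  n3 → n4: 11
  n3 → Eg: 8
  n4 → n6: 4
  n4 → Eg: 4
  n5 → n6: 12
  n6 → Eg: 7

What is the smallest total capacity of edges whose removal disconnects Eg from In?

Augment In→Eg: bottleneck 5, flow now 5.
Augment In→n1→Eg: bottleneck 7, flow now 12.
Augment In→n2→Eg: bottleneck 3, flow now 15.
Augment In→n3→Eg: bottleneck 6, flow now 21.
No augmenting path remains; maximum flow = 21.
By max-flow min-cut, the minimum cut capacity equals the max flow.
In the residual graph, reachable from In: {In}.
Min-cut edges: In→n1 (7), In→n2 (3), In→n3 (6), In→Eg (5); capacity 7 + 3 + 6 + 5 = 21.

21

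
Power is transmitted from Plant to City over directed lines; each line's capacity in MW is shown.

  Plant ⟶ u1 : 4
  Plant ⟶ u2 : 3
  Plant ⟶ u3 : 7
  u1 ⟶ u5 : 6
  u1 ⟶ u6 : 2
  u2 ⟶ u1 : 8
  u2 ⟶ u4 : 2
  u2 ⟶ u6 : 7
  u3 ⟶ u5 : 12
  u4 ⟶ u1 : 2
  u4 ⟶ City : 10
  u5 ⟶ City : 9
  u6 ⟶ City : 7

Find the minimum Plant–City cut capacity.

14

Augment Plant→u1→u5→City: bottleneck 4, flow now 4.
Augment Plant→u2→u4→City: bottleneck 2, flow now 6.
Augment Plant→u2→u6→City: bottleneck 1, flow now 7.
Augment Plant→u3→u5→City: bottleneck 5, flow now 12.
Augment Plant→u3→u5→u1→u6→City: bottleneck 2, flow now 14. (uses reverse residual edge)
No augmenting path remains; maximum flow = 14.
By max-flow min-cut, the minimum cut capacity equals the max flow.
In the residual graph, reachable from Plant: {Plant}.
Min-cut edges: Plant→u1 (4), Plant→u2 (3), Plant→u3 (7); capacity 4 + 3 + 7 = 14.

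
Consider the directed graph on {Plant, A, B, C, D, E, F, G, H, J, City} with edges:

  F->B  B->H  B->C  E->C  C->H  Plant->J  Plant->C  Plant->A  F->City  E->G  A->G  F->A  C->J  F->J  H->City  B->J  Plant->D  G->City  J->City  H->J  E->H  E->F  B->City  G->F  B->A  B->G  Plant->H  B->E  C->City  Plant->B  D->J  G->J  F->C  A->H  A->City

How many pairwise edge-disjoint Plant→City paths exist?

Assign every edge capacity 1; by Menger, the answer equals the max flow.
Path Plant→A→City (+1); total 1.
Path Plant→B→City (+1); total 2.
Path Plant→C→City (+1); total 3.
Path Plant→H→City (+1); total 4.
Path Plant→J→City (+1); total 5.
No residual Plant→City path; max flow = 5.
Certifying cut of size 5: {J→City, Plant→A, Plant→B, Plant→C, Plant→H}.

5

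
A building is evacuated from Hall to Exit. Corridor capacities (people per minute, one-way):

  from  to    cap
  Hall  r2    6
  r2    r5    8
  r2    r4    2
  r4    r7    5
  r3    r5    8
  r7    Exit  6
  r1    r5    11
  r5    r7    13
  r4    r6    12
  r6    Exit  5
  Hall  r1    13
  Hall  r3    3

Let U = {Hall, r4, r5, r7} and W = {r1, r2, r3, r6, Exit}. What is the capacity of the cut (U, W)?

Edges leaving {Hall, r4, r5, r7}: Hall→r1 (13), Hall→r2 (6), Hall→r3 (3), r4→r6 (12), r7→Exit (6).
Cut capacity = 13 + 6 + 3 + 12 + 6 = 40.

40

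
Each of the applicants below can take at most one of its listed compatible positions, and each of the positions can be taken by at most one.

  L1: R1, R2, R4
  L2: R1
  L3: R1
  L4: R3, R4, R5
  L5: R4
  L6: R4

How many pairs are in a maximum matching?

4

Unit-capacity flow: source→left, listed edges, right→sink; max matching = max flow.
Augmenting path L1→R1 (+1); matched 1.
Augmenting path L4→R3 (+1); matched 2.
Augmenting path L5→R4 (+1); matched 3.
Augmenting path L2→R1→L1→R2 (+1); matched 4.
No augmenting path remains; maximum matching = 4.
König certificate: {L1, L4, R1, R4} is a vertex cover of size 4 (every listed pair touches it), so no matching can be larger.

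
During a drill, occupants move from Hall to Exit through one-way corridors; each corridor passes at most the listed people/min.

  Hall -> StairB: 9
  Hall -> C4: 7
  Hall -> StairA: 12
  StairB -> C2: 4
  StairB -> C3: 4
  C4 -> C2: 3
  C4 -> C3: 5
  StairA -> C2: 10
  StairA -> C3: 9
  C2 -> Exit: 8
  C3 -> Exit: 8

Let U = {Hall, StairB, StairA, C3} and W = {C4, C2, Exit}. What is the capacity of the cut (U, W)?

29

Edges leaving {Hall, StairB, StairA, C3}: Hall→C4 (7), StairB→C2 (4), StairA→C2 (10), C3→Exit (8).
Cut capacity = 7 + 4 + 10 + 8 = 29.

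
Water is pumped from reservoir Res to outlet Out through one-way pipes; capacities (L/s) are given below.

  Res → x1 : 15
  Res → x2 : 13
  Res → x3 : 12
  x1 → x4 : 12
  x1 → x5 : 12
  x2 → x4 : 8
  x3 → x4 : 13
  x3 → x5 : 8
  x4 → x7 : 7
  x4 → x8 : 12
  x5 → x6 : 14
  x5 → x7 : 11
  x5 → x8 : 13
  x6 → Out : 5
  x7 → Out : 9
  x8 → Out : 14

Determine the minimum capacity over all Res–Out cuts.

Augment Res→x1→x4→x7→Out: bottleneck 7, flow now 7.
Augment Res→x1→x4→x8→Out: bottleneck 5, flow now 12.
Augment Res→x1→x5→x6→Out: bottleneck 3, flow now 15.
Augment Res→x2→x4→x8→Out: bottleneck 7, flow now 22.
Augment Res→x3→x5→x6→Out: bottleneck 2, flow now 24.
Augment Res→x3→x5→x7→Out: bottleneck 2, flow now 26.
Augment Res→x3→x5→x8→Out: bottleneck 2, flow now 28.
No augmenting path remains; maximum flow = 28.
By max-flow min-cut, the minimum cut capacity equals the max flow.
In the residual graph, reachable from Res: {Res, x1, x2, x3, x4, x5, x6, x7, x8}.
Min-cut edges: x6→Out (5), x7→Out (9), x8→Out (14); capacity 5 + 9 + 14 = 28.

28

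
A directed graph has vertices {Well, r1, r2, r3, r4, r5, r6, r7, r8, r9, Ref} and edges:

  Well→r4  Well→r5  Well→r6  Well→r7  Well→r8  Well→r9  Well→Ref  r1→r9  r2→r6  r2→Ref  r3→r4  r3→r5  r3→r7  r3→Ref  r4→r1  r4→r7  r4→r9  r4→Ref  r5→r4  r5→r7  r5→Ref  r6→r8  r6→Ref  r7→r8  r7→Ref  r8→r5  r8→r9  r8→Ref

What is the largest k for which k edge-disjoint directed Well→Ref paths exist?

6

Assign every edge capacity 1; by Menger, the answer equals the max flow.
Path Well→Ref (+1); total 1.
Path Well→r4→Ref (+1); total 2.
Path Well→r5→Ref (+1); total 3.
Path Well→r6→Ref (+1); total 4.
Path Well→r7→Ref (+1); total 5.
Path Well→r8→Ref (+1); total 6.
No residual Well→Ref path; max flow = 6.
Certifying cut of size 6: {Well→Ref, Well→r4, Well→r5, Well→r6, Well→r7, Well→r8}.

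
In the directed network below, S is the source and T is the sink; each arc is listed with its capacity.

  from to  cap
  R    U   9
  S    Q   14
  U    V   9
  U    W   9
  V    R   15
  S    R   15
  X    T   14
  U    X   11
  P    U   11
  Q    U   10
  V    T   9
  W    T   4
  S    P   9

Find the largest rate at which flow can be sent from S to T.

Augment S→P→U→V→T: bottleneck 9, flow now 9.
Augment S→Q→U→W→T: bottleneck 4, flow now 13.
Augment S→Q→U→X→T: bottleneck 6, flow now 19.
Augment S→R→U→X→T: bottleneck 5, flow now 24.
No augmenting path remains; maximum flow = 24.
In the residual graph, reachable from S: {S, P, Q, R, U, W}.
Min-cut edges: U→V (9), U→X (11), W→T (4); capacity 9 + 11 + 4 = 24.
This cut is saturated, so no flow can exceed 24.

24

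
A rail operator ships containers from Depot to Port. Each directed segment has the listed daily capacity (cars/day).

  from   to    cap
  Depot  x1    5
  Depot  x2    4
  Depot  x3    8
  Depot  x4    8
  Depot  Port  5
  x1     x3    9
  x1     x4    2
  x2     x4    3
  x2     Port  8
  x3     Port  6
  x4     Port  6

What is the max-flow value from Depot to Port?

21

Augment Depot→Port: bottleneck 5, flow now 5.
Augment Depot→x2→Port: bottleneck 4, flow now 9.
Augment Depot→x3→Port: bottleneck 6, flow now 15.
Augment Depot→x4→Port: bottleneck 6, flow now 21.
No augmenting path remains; maximum flow = 21.
In the residual graph, reachable from Depot: {Depot, x1, x3, x4}.
Min-cut edges: Depot→x2 (4), Depot→Port (5), x3→Port (6), x4→Port (6); capacity 4 + 5 + 6 + 6 = 21.
This cut is saturated, so no flow can exceed 21.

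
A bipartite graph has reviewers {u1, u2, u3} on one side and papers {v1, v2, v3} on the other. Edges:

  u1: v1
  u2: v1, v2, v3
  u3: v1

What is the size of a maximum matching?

2

Unit-capacity flow: source→left, listed edges, right→sink; max matching = max flow.
Augmenting path u1→v1 (+1); matched 1.
Augmenting path u2→v2 (+1); matched 2.
No augmenting path remains; maximum matching = 2.
König certificate: {u2, v1} is a vertex cover of size 2 (every listed pair touches it), so no matching can be larger.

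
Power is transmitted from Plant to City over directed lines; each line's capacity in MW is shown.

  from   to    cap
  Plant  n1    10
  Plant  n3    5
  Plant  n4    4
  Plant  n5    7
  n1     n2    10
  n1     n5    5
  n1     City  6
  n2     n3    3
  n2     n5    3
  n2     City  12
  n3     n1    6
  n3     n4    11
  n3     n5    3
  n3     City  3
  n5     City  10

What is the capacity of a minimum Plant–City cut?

Augment Plant→n1→City: bottleneck 6, flow now 6.
Augment Plant→n3→City: bottleneck 3, flow now 9.
Augment Plant→n5→City: bottleneck 7, flow now 16.
Augment Plant→n1→n2→City: bottleneck 4, flow now 20.
Augment Plant→n3→n5→City: bottleneck 2, flow now 22.
No augmenting path remains; maximum flow = 22.
By max-flow min-cut, the minimum cut capacity equals the max flow.
In the residual graph, reachable from Plant: {Plant, n4}.
Min-cut edges: Plant→n1 (10), Plant→n3 (5), Plant→n5 (7); capacity 10 + 5 + 7 = 22.

22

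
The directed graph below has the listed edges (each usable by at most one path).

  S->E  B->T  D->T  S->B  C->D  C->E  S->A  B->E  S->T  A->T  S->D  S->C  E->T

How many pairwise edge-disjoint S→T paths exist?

Assign every edge capacity 1; by Menger, the answer equals the max flow.
Path S→T (+1); total 1.
Path S→A→T (+1); total 2.
Path S→B→T (+1); total 3.
Path S→D→T (+1); total 4.
Path S→E→T (+1); total 5.
No residual S→T path; max flow = 5.
Certifying cut of size 5: {D→T, E→T, S→A, S→B, S→T}.

5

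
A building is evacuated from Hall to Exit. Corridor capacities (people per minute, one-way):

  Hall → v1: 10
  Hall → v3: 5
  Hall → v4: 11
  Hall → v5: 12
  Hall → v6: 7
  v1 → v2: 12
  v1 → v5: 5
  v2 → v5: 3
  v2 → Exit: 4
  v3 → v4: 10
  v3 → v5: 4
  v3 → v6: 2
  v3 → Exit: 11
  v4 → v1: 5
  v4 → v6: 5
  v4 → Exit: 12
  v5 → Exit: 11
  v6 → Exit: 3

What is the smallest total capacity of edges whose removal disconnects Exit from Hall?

34

Augment Hall→v3→Exit: bottleneck 5, flow now 5.
Augment Hall→v4→Exit: bottleneck 11, flow now 16.
Augment Hall→v5→Exit: bottleneck 11, flow now 27.
Augment Hall→v6→Exit: bottleneck 3, flow now 30.
Augment Hall→v1→v2→Exit: bottleneck 4, flow now 34.
No augmenting path remains; maximum flow = 34.
By max-flow min-cut, the minimum cut capacity equals the max flow.
In the residual graph, reachable from Hall: {Hall, v1, v2, v5, v6}.
Min-cut edges: Hall→v3 (5), Hall→v4 (11), v2→Exit (4), v5→Exit (11), v6→Exit (3); capacity 5 + 11 + 4 + 11 + 3 = 34.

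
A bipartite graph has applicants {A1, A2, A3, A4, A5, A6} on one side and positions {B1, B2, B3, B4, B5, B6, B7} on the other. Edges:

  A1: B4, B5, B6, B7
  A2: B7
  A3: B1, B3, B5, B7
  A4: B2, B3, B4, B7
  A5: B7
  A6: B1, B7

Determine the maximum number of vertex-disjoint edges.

5

Unit-capacity flow: source→left, listed edges, right→sink; max matching = max flow.
Augmenting path A1→B4 (+1); matched 1.
Augmenting path A2→B7 (+1); matched 2.
Augmenting path A3→B1 (+1); matched 3.
Augmenting path A4→B2 (+1); matched 4.
Augmenting path A6→B1→A3→B3 (+1); matched 5.
No augmenting path remains; maximum matching = 5.
König certificate: {A1, A3, A4, A6, B7} is a vertex cover of size 5 (every listed pair touches it), so no matching can be larger.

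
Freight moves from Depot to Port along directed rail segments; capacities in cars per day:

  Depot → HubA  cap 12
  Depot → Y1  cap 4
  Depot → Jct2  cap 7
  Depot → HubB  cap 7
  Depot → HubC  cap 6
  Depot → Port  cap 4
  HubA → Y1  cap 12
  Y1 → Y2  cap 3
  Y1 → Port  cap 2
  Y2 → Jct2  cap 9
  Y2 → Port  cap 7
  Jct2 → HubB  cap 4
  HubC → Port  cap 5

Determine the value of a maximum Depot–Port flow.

Augment Depot→Port: bottleneck 4, flow now 4.
Augment Depot→Y1→Port: bottleneck 2, flow now 6.
Augment Depot→HubC→Port: bottleneck 5, flow now 11.
Augment Depot→Y1→Y2→Port: bottleneck 2, flow now 13.
Augment Depot→HubA→Y1→Y2→Port: bottleneck 1, flow now 14.
No augmenting path remains; maximum flow = 14.
In the residual graph, reachable from Depot: {Depot, HubA, Y1, Jct2, HubB, HubC}.
Min-cut edges: Depot→Port (4), Y1→Y2 (3), Y1→Port (2), HubC→Port (5); capacity 4 + 3 + 2 + 5 = 14.
This cut is saturated, so no flow can exceed 14.

14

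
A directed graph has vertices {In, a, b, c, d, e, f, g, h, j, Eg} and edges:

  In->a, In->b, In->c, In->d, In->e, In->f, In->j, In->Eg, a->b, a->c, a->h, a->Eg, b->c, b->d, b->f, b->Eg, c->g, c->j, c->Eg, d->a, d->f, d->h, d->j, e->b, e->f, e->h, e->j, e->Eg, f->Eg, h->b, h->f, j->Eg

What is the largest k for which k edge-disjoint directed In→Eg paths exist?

7

Assign every edge capacity 1; by Menger, the answer equals the max flow.
Path In→Eg (+1); total 1.
Path In→a→Eg (+1); total 2.
Path In→b→Eg (+1); total 3.
Path In→c→Eg (+1); total 4.
Path In→e→Eg (+1); total 5.
Path In→f→Eg (+1); total 6.
Path In→j→Eg (+1); total 7.
No residual In→Eg path; max flow = 7.
Certifying cut of size 7: {In→Eg, In→e, a→Eg, b→Eg, c→Eg, f→Eg, j→Eg}.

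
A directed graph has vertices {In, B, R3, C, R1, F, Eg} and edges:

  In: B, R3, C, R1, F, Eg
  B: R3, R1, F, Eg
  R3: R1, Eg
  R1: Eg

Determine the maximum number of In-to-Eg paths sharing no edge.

Assign every edge capacity 1; by Menger, the answer equals the max flow.
Path In→Eg (+1); total 1.
Path In→B→Eg (+1); total 2.
Path In→R3→Eg (+1); total 3.
Path In→R1→Eg (+1); total 4.
No residual In→Eg path; max flow = 4.
Certifying cut of size 4: {In→B, In→Eg, In→R1, In→R3}.

4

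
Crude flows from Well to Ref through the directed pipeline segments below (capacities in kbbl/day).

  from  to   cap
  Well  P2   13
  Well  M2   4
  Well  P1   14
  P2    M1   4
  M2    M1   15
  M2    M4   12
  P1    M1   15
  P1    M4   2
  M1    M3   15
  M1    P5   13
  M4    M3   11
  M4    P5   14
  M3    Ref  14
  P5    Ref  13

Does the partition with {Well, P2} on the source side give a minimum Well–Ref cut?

Given cut capacity: 4 + 14 + 4 = 22.
Augment Well→P2→M1→M3→Ref: bottleneck 4, flow now 4.
Augment Well→M2→M1→M3→Ref: bottleneck 4, flow now 8.
Augment Well→P1→M1→M3→Ref: bottleneck 6, flow now 14.
Augment Well→P1→M1→P5→Ref: bottleneck 8, flow now 22.
No augmenting path remains; maximum flow = 22.
Cut capacity 22 equals the max flow, so it is a minimum cut.

Yes — it is a minimum cut (capacity 22).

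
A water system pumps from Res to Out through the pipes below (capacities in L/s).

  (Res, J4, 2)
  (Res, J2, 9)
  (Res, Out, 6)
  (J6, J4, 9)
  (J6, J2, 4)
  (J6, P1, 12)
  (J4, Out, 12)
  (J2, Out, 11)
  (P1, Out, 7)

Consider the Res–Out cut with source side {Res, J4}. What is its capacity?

27

Edges leaving {Res, J4}: Res→J2 (9), Res→Out (6), J4→Out (12).
Cut capacity = 9 + 6 + 12 = 27.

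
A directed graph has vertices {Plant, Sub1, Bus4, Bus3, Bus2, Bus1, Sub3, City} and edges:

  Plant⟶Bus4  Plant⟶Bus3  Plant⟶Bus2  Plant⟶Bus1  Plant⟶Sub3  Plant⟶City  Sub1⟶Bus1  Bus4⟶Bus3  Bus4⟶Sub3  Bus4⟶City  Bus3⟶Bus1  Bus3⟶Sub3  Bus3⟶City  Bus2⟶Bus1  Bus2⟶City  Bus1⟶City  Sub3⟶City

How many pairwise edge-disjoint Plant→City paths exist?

6

Assign every edge capacity 1; by Menger, the answer equals the max flow.
Path Plant→City (+1); total 1.
Path Plant→Bus4→City (+1); total 2.
Path Plant→Bus3→City (+1); total 3.
Path Plant→Bus2→City (+1); total 4.
Path Plant→Bus1→City (+1); total 5.
Path Plant→Sub3→City (+1); total 6.
No residual Plant→City path; max flow = 6.
Certifying cut of size 6: {Plant→Bus1, Plant→Bus2, Plant→Bus3, Plant→Bus4, Plant→City, Plant→Sub3}.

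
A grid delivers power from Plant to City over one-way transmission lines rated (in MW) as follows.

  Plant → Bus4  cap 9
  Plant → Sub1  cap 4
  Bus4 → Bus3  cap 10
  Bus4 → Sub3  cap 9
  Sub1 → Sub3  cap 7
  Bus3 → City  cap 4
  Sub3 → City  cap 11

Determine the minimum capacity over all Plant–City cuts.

13

Augment Plant→Bus4→Bus3→City: bottleneck 4, flow now 4.
Augment Plant→Bus4→Sub3→City: bottleneck 5, flow now 9.
Augment Plant→Sub1→Sub3→City: bottleneck 4, flow now 13.
No augmenting path remains; maximum flow = 13.
By max-flow min-cut, the minimum cut capacity equals the max flow.
In the residual graph, reachable from Plant: {Plant}.
Min-cut edges: Plant→Bus4 (9), Plant→Sub1 (4); capacity 9 + 4 = 13.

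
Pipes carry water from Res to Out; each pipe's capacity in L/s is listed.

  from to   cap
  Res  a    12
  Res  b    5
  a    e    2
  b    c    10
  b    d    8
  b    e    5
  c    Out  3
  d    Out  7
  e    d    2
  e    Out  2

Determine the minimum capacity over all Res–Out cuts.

7

Augment Res→a→e→Out: bottleneck 2, flow now 2.
Augment Res→b→c→Out: bottleneck 3, flow now 5.
Augment Res→b→d→Out: bottleneck 2, flow now 7.
No augmenting path remains; maximum flow = 7.
By max-flow min-cut, the minimum cut capacity equals the max flow.
In the residual graph, reachable from Res: {Res, a}.
Min-cut edges: Res→b (5), a→e (2); capacity 5 + 2 = 7.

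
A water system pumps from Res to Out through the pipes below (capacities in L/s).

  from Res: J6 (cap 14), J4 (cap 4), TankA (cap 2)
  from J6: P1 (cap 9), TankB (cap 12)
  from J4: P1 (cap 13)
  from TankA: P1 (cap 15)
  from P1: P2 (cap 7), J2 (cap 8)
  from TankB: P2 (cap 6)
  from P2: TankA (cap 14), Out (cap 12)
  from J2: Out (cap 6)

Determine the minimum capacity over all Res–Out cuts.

Augment Res→J6→P1→P2→Out: bottleneck 7, flow now 7.
Augment Res→J6→P1→J2→Out: bottleneck 2, flow now 9.
Augment Res→J6→TankB→P2→Out: bottleneck 5, flow now 14.
Augment Res→J4→P1→J2→Out: bottleneck 4, flow now 18.
No augmenting path remains; maximum flow = 18.
By max-flow min-cut, the minimum cut capacity equals the max flow.
In the residual graph, reachable from Res: {Res, J6, J4, TankA, P1, TankB, P2, J2}.
Min-cut edges: P2→Out (12), J2→Out (6); capacity 12 + 6 = 18.

18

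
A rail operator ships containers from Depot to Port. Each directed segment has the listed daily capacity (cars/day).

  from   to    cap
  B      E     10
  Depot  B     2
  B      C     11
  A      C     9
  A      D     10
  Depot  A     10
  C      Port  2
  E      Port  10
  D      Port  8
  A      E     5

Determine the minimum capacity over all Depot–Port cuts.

12

Augment Depot→A→C→Port: bottleneck 2, flow now 2.
Augment Depot→A→D→Port: bottleneck 8, flow now 10.
Augment Depot→B→E→Port: bottleneck 2, flow now 12.
No augmenting path remains; maximum flow = 12.
By max-flow min-cut, the minimum cut capacity equals the max flow.
In the residual graph, reachable from Depot: {Depot}.
Min-cut edges: Depot→A (10), Depot→B (2); capacity 10 + 2 = 12.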